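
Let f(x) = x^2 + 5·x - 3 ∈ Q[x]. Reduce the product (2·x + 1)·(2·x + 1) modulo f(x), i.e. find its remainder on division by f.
First multiply in Q[x] without reducing: a · b = 4·x^2 + 4·x + 1. Now divide by f(x) = x^2 + 5·x - 3, eliminating the leading term at each step:
  leading term 4·x^2: subtract (4)·f(x) = 4·x^2 + 20·x - 12, leaving 13 - 16·x
The degree is now < 2, so this is the remainder. Hence a · b ≡ 13 - 16·x in Q[x]/(f).

Final answer: a · b ≡ 13 - 16·x (mod f(x))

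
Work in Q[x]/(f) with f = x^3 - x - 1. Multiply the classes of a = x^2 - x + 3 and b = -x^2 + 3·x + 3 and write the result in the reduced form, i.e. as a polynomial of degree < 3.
a · b ≡ -4·x^2 + 9·x + 13 (mod f(x))

First multiply in Q[x] without reducing: a · b = -x^4 + 4·x^3 - 3·x^2 + 6·x + 9. Now divide by f(x) = x^3 - x - 1, eliminating the leading term at each step:
  leading term -x^4: subtract (-x)·f(x) = -x^4 + x^2 + x, leaving 4·x^3 - 4·x^2 + 5·x + 9
  leading term 4·x^3: subtract (4)·f(x) = 4·x^3 - 4·x - 4, leaving -4·x^2 + 9·x + 13
The degree is now < 3, so this is the remainder. Hence a · b ≡ -4·x^2 + 9·x + 13 in Q[x]/(f).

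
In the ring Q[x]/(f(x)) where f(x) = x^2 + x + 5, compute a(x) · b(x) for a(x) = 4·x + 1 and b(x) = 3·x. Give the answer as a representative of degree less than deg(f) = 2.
a · b ≡ -9·x - 60 (mod f(x))

First multiply in Q[x] without reducing: a · b = 12·x^2 + 3·x. Now divide by f(x) = x^2 + x + 5, eliminating the leading term at each step:
  leading term 12·x^2: subtract (12)·f(x) = 12·x^2 + 12·x + 60, leaving -9·x - 60
The degree is now < 2, so this is the remainder. Hence a · b ≡ -9·x - 60 in Q[x]/(f).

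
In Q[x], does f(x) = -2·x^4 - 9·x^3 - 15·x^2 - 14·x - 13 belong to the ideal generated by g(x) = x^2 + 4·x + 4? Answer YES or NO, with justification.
NO

In Q[x] the ideal (g) consists of all multiples of g, so f ∈ (g) iff g | f, i.e. iff the remainder of f on division by g is 0. Divide f by g (g is monic, so eliminate the leading term of the running remainder at each step):
  leading term -2·x^4: subtract (-2·x^2)·g(x) = -2·x^4 - 8·x^3 - 8·x^2, leaving -x^3 - 7·x^2 - 14·x - 13
  leading term -x^3: subtract (-x)·g(x) = -x^3 - 4·x^2 - 4·x, leaving -3·x^2 - 10·x - 13
  leading term -3·x^2: subtract (-3)·g(x) = -3·x^2 - 12·x - 12, leaving 2·x - 1
The remainder r(x) = 2·x - 1 ≠ 0 (and deg r < deg g), so g ∤ f, i.e. f ∉ (g).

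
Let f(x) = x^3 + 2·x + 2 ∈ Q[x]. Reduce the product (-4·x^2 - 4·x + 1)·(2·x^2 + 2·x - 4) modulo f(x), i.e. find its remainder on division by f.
First multiply in Q[x] without reducing: a · b = -8·x^4 - 16·x^3 + 10·x^2 + 18·x - 4. Now divide by f(x) = x^3 + 2·x + 2, eliminating the leading term at each step:
  leading term -8·x^4: subtract (-8·x)·f(x) = -8·x^4 - 16·x^2 - 16·x, leaving -16·x^3 + 26·x^2 + 34·x - 4
  leading term -16·x^3: subtract (-16)·f(x) = -16·x^3 - 32·x - 32, leaving 26·x^2 + 66·x + 28
The degree is now < 3, so this is the remainder. Hence a · b ≡ 26·x^2 + 66·x + 28 in Q[x]/(f).

Final answer: a · b ≡ 26·x^2 + 66·x + 28 (mod f(x))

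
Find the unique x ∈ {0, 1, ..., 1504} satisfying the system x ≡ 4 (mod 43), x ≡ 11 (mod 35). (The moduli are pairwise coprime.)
The moduli 43, 35 are pairwise coprime, so by the CRT there is a unique solution mod 43·35 = 1505.
Solve by successive substitution. Start with x ≡ 4 (mod 43).
  Combine with x ≡ 11 (mod 35): write x = 4 + 43·t and require 4 + 43·t ≡ 11 (mod 35), i.e. 43·t ≡ 11 − 4 ≡ 7 (mod 35). Since 43^(−1) ≡ 22 (mod 35) (43 ≡ 8 (mod 35)), t ≡ 22·7 ≡ 14 (mod 35). So x ≡ 4 + 43·14 = 606 (mod 1505).
Unique solution in [0, 1505): x = 606.

Final answer: x ≡ 606 (mod 1505); the representative in [0, 1505) is 606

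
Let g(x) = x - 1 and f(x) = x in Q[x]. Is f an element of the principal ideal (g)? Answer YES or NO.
NO

In Q[x] the ideal (g) consists of all multiples of g, so f ∈ (g) iff g | f, i.e. iff the remainder of f on division by g is 0. Divide f by g (g is monic, so eliminate the leading term of the running remainder at each step):
  leading term x: subtract (1)·g(x) = x - 1, leaving 1
The remainder r(x) = 1 ≠ 0 (and deg r < deg g), so g ∤ f, i.e. f ∉ (g).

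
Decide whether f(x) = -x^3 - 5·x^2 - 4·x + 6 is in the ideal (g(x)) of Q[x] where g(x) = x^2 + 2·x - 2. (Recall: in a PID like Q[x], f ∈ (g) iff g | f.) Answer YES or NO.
YES

In Q[x] the ideal (g) consists of all multiples of g, so f ∈ (g) iff g | f, i.e. iff the remainder of f on division by g is 0. Divide f by g (g is monic, so eliminate the leading term of the running remainder at each step):
  leading term -x^3: subtract (-x)·g(x) = -x^3 - 2·x^2 + 2·x, leaving -3·x^2 - 6·x + 6
  leading term -3·x^2: subtract (-3)·g(x) = -3·x^2 - 6·x + 6, leaving 0
The remainder is 0, so f(x) = g(x) · h(x) with h(x) = -x - 3. Hence g | f, i.e. f ∈ (g).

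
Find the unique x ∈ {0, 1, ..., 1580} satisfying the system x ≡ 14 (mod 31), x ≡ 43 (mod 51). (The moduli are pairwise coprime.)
The moduli 31, 51 are pairwise coprime, so by the CRT there is a unique solution mod 31·51 = 1581.
Solve by successive substitution. Start with x ≡ 14 (mod 31).
  Combine with x ≡ 43 (mod 51): write x = 14 + 31·t and require 14 + 31·t ≡ 43 (mod 51), i.e. 31·t ≡ 43 − 14 ≡ 29 (mod 51). Since 31^(−1) ≡ 28 (mod 51), t ≡ 28·29 ≡ 47 (mod 51). So x ≡ 14 + 31·47 = 1471 (mod 1581).
Unique solution in [0, 1581): x = 1471.

Final answer: x ≡ 1471 (mod 1581); the representative in [0, 1581) is 1471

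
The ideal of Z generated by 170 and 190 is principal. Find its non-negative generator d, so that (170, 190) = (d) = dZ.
In the PID Z, (a, b) is generated by gcd(a, b). Compute gcd(190, 170) with the extended Euclidean algorithm, tracking rows (r, s, t) with s·190 + t·170 = r:
  row A: (190, 1, 0)   [1·190 + 0·170 = 190]
  row B: (170, 0, 1)   [0·190 + 1·170 = 170]
  190 = 1·170 + 20   → row C = row A − 1·row B = (20, 1, −1)   [check: 1·190 − 1·170 = 20]
  170 = 8·20 + 10   → row D = row B − 8·row C = (10, −8, 9)   [check: −8·190 + 9·170 = 10]
  20 = 2·10 + 0   → remainder 0, stop. gcd = 10 (last nonzero row D).
So gcd(170, 190) = 10, with Bézout identity −8·190 + 9·170 = 10. Containment (⊇): the Bézout identity exhibits 10 as an element of (170, 190), giving (10) ⊆ (170, 190). Containment (⊆): since 10 | 170 and 10 | 190 (170 = 10·17, 190 = 10·19), every Z-linear combination of 170 and 190 is divisible by 10, so (170, 190) ⊆ (10). Therefore (170, 190) = (10), d = 10.

Final answer: (170, 190) = (10); d = 10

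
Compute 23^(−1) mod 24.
Apply the extended Euclidean algorithm to (24, 23), tracking rows (r, s, t) with s·24 + t·23 = r. Each division r_prev = q·r_cur + r_new produces the new row as (previous row) − q·(current row):
  row A: (24, 1, 0)   [1·24 + 0·23 = 24]
  row B: (23, 0, 1)   [0·24 + 1·23 = 23]
  24 = 1·23 + 1   → row C = row A − 1·row B = (1, 1, −1)   [check: 1·24 − 1·23 = 1]
  23 = 23·1 + 0   → remainder 0, stop. gcd = 1 (last nonzero row C).
The gcd is 1, so 23 is invertible mod 24. The last nonzero row gives 1·24 − 1·23 = 1, so t = −1. So 23^(−1) ≡ −1 ≡ 23 (mod 24). Verify: 23 · 23 = 529 ≡ 1 (mod 24). ✓

Final answer: 23^(−1) ≡ 23 (mod 24)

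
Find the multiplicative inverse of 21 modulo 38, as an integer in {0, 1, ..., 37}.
21^(−1) ≡ 29 (mod 38)

Apply the extended Euclidean algorithm to (38, 21), tracking rows (r, s, t) with s·38 + t·21 = r. Each division r_prev = q·r_cur + r_new produces the new row as (previous row) − q·(current row):
  row A: (38, 1, 0)   [1·38 + 0·21 = 38]
  row B: (21, 0, 1)   [0·38 + 1·21 = 21]
  38 = 1·21 + 17   → row C = row A − 1·row B = (17, 1, −1)   [check: 1·38 − 1·21 = 17]
  21 = 1·17 + 4   → row D = row B − 1·row C = (4, −1, 2)   [check: −1·38 + 2·21 = 4]
  17 = 4·4 + 1   → row E = row C − 4·row D = (1, 5, −9)   [check: 5·38 − 9·21 = 1]
  4 = 4·1 + 0   → remainder 0, stop. gcd = 1 (last nonzero row E).
The gcd is 1, so 21 is invertible mod 38. The last nonzero row gives 5·38 − 9·21 = 1, so t = −9. So 21^(−1) ≡ −9 ≡ 29 (mod 38). Verify: 21 · 29 = 609 ≡ 1 (mod 38). ✓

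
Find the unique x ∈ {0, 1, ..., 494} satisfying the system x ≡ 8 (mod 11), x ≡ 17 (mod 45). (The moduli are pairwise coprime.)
The moduli 11, 45 are pairwise coprime, so by the CRT there is a unique solution mod 11·45 = 495.
Solve by successive substitution. Start with x ≡ 8 (mod 11).
  Combine with x ≡ 17 (mod 45): write x = 8 + 11·t and require 8 + 11·t ≡ 17 (mod 45), i.e. 11·t ≡ 17 − 8 ≡ 9 (mod 45). Since 11^(−1) ≡ 41 (mod 45), t ≡ 41·9 ≡ 9 (mod 45). So x ≡ 8 + 11·9 = 107 (mod 495).
Unique solution in [0, 495): x = 107.

Final answer: x ≡ 107 (mod 495); the representative in [0, 495) is 107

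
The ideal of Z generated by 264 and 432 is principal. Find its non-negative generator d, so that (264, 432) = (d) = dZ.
(264, 432) = (24); d = 24

In the PID Z, (a, b) is generated by gcd(a, b). Compute gcd(432, 264) with the extended Euclidean algorithm, tracking rows (r, s, t) with s·432 + t·264 = r:
  row A: (432, 1, 0)   [1·432 + 0·264 = 432]
  row B: (264, 0, 1)   [0·432 + 1·264 = 264]
  432 = 1·264 + 168   → row C = row A − 1·row B = (168, 1, −1)   [check: 1·432 − 1·264 = 168]
  264 = 1·168 + 96   → row D = row B − 1·row C = (96, −1, 2)   [check: −1·432 + 2·264 = 96]
  168 = 1·96 + 72   → row E = row C − 1·row D = (72, 2, −3)   [check: 2·432 − 3·264 = 72]
  96 = 1·72 + 24   → row F = row D − 1·row E = (24, −3, 5)   [check: −3·432 + 5·264 = 24]
  72 = 3·24 + 0   → remainder 0, stop. gcd = 24 (last nonzero row F).
So gcd(264, 432) = 24, with Bézout identity −3·432 + 5·264 = 24. Containment (⊇): the Bézout identity exhibits 24 as an element of (264, 432), giving (24) ⊆ (264, 432). Containment (⊆): since 24 | 264 and 24 | 432 (264 = 24·11, 432 = 24·18), every Z-linear combination of 264 and 432 is divisible by 24, so (264, 432) ⊆ (24). Therefore (264, 432) = (24), d = 24.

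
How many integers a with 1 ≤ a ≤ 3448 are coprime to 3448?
1720

The number of a ∈ {1, ..., 3448} with gcd(a, 3448) = 1 is by definition Euler's totient φ(3448). φ is multiplicative, with φ(p^e) = p^e − p^(e−1). Factorise 3448 = 2^3 · 431. Then
  φ(3448) = (2^3 − 2^2) · (431 − 1) = 4 · 430 = 1720.
So there are 1720 such integers.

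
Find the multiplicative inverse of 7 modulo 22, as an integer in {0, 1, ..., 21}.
Apply the extended Euclidean algorithm to (22, 7), tracking rows (r, s, t) with s·22 + t·7 = r. Each division r_prev = q·r_cur + r_new produces the new row as (previous row) − q·(current row):
  row A: (22, 1, 0)   [1·22 + 0·7 = 22]
  row B: (7, 0, 1)   [0·22 + 1·7 = 7]
  22 = 3·7 + 1   → row C = row A − 3·row B = (1, 1, −3)   [check: 1·22 − 3·7 = 1]
  7 = 7·1 + 0   → remainder 0, stop. gcd = 1 (last nonzero row C).
The gcd is 1, so 7 is invertible mod 22. The last nonzero row gives 1·22 − 3·7 = 1, so t = −3. So 7^(−1) ≡ −3 ≡ 19 (mod 22). Verify: 7 · 19 = 133 ≡ 1 (mod 22). ✓

Final answer: 7^(−1) ≡ 19 (mod 22)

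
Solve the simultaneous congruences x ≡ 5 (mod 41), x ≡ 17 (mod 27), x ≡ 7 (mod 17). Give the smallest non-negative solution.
x ≡ 3203 (mod 18819); the representative in [0, 18819) is 3203

The moduli 41, 27, 17 are pairwise coprime, so by the CRT there is a unique solution mod 41·27·17 = 18819.
Solve by successive substitution. Start with x ≡ 5 (mod 41).
  Combine with x ≡ 17 (mod 27): write x = 5 + 41·t and require 5 + 41·t ≡ 17 (mod 27), i.e. 41·t ≡ 17 − 5 ≡ 12 (mod 27). Since 41^(−1) ≡ 2 (mod 27) (41 ≡ 14 (mod 27)), t ≡ 2·12 ≡ 24 (mod 27). So x ≡ 5 + 41·24 = 989 (mod 1107).
  Combine with x ≡ 7 (mod 17): write x = 989 + 1107·t and require 989 + 1107·t ≡ 7 (mod 17), i.e. 1107·t ≡ 7 − 989 ≡ 4 (mod 17). Since 1107^(−1) ≡ 9 (mod 17) (1107 ≡ 2 (mod 17)), t ≡ 9·4 ≡ 2 (mod 17). So x ≡ 989 + 1107·2 = 3203 (mod 18819).
Unique solution in [0, 18819): x = 3203.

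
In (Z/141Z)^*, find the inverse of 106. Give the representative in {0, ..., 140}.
106^(−1) ≡ 4 (mod 141)

Apply the extended Euclidean algorithm to (141, 106), tracking rows (r, s, t) with s·141 + t·106 = r. Each division r_prev = q·r_cur + r_new produces the new row as (previous row) − q·(current row):
  row A: (141, 1, 0)   [1·141 + 0·106 = 141]
  row B: (106, 0, 1)   [0·141 + 1·106 = 106]
  141 = 1·106 + 35   → row C = row A − 1·row B = (35, 1, −1)   [check: 1·141 − 1·106 = 35]
  106 = 3·35 + 1   → row D = row B − 3·row C = (1, −3, 4)   [check: −3·141 + 4·106 = 1]
  35 = 35·1 + 0   → remainder 0, stop. gcd = 1 (last nonzero row D).
The gcd is 1, so 106 is invertible mod 141. The last nonzero row gives −3·141 + 4·106 = 1, so t = 4. So 106^(−1) ≡ 4 (mod 141). Verify: 106 · 4 = 424 ≡ 1 (mod 141). ✓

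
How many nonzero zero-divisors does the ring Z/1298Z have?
Z/1298Z has 717 nonzero zero-divisors

In Z/1298Z each nonzero element is either a unit (gcd with 1298 is 1) or a zero-divisor (gcd > 1). The number of units is φ(1298): factorise 1298 = 2 · 11 · 59, so φ(1298) = (2 − 1) · (11 − 1) · (59 − 1) = 1 · 10 · 58 = 580. The nonzero elements number 1298 − 1 = 1297. Hence the nonzero zero-divisors number 1297 − 580 = 717.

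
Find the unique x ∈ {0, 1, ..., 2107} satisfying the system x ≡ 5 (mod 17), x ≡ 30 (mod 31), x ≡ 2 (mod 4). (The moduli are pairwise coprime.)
x ≡ 1518 (mod 2108); the representative in [0, 2108) is 1518

The moduli 17, 31, 4 are pairwise coprime, so by the CRT there is a unique solution mod 17·31·4 = 2108.
Solve by successive substitution. Start with x ≡ 5 (mod 17).
  Combine with x ≡ 30 (mod 31): write x = 5 + 17·t and require 5 + 17·t ≡ 30 (mod 31), i.e. 17·t ≡ 30 − 5 ≡ 25 (mod 31). Since 17^(−1) ≡ 11 (mod 31), t ≡ 11·25 ≡ 27 (mod 31). So x ≡ 5 + 17·27 = 464 (mod 527).
  Combine with x ≡ 2 (mod 4): write x = 464 + 527·t and require 464 + 527·t ≡ 2 (mod 4), i.e. 527·t ≡ 2 − 464 ≡ 2 (mod 4). Since 527^(−1) ≡ 3 (mod 4) (527 ≡ 3 (mod 4)), t ≡ 3·2 ≡ 2 (mod 4). So x ≡ 464 + 527·2 = 1518 (mod 2108).
Unique solution in [0, 2108): x = 1518.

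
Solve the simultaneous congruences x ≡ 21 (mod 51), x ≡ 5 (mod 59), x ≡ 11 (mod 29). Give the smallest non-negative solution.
The moduli 51, 59, 29 are pairwise coprime, so by the CRT there is a unique solution mod 51·59·29 = 87261.
Solve by successive substitution. Start with x ≡ 21 (mod 51).
  Combine with x ≡ 5 (mod 59): write x = 21 + 51·t and require 21 + 51·t ≡ 5 (mod 59), i.e. 51·t ≡ 5 − 21 ≡ 43 (mod 59). Since 51^(−1) ≡ 22 (mod 59), t ≡ 22·43 ≡ 2 (mod 59). So x ≡ 21 + 51·2 = 123 (mod 3009).
  Combine with x ≡ 11 (mod 29): write x = 123 + 3009·t and require 123 + 3009·t ≡ 11 (mod 29), i.e. 3009·t ≡ 11 − 123 ≡ 4 (mod 29). Since 3009^(−1) ≡ 4 (mod 29) (3009 ≡ 22 (mod 29)), t ≡ 4·4 ≡ 16 (mod 29). So x ≡ 123 + 3009·16 = 48267 (mod 87261).
Unique solution in [0, 87261): x = 48267.

Final answer: x ≡ 48267 (mod 87261); the representative in [0, 87261) is 48267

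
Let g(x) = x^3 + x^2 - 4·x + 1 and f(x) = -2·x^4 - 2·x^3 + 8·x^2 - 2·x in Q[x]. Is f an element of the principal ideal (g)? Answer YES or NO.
YES

In Q[x] the ideal (g) consists of all multiples of g, so f ∈ (g) iff g | f, i.e. iff the remainder of f on division by g is 0. Divide f by g (g is monic, so eliminate the leading term of the running remainder at each step):
  leading term -2·x^4: subtract (-2·x)·g(x) = -2·x^4 - 2·x^3 + 8·x^2 - 2·x, leaving 0
The remainder is 0, so f(x) = g(x) · h(x) with h(x) = -2·x. Hence g | f, i.e. f ∈ (g).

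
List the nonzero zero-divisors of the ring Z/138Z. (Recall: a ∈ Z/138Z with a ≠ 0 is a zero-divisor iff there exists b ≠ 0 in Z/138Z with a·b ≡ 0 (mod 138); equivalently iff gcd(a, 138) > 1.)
An element a ∈ Z/138Z (with a ≠ 0) is a zero-divisor iff gcd(a, 138) > 1 (because a is a unit precisely when gcd(a, n) = 1, and in Z/nZ every nonzero, non-unit element is a zero-divisor). Scan a = 1, ..., 137 and keep those with gcd(a, 138) > 1:
  gcd(2, 138) = 2, gcd(3, 138) = 3, gcd(4, 138) = 2, gcd(6, 138) = 6, gcd(8, 138) = 2, gcd(9, 138) = 3, gcd(10, 138) = 2, gcd(12, 138) = 6, gcd(14, 138) = 2, gcd(15, 138) = 3, gcd(16, 138) = 2, gcd(18, 138) = 6, gcd(20, 138) = 2, gcd(21, 138) = 3, gcd(22, 138) = 2, gcd(23, 138) = 23, gcd(24, 138) = 6, gcd(26, 138) = 2, gcd(27, 138) = 3, gcd(28, 138) = 2, gcd(30, 138) = 6, gcd(32, 138) = 2, gcd(33, 138) = 3, gcd(34, 138) = 2, gcd(36, 138) = 6, gcd(38, 138) = 2, gcd(39, 138) = 3, gcd(40, 138) = 2, gcd(42, 138) = 6, gcd(44, 138) = 2, gcd(45, 138) = 3, gcd(46, 138) = 46, gcd(48, 138) = 6, gcd(50, 138) = 2, gcd(51, 138) = 3, gcd(52, 138) = 2, gcd(54, 138) = 6, gcd(56, 138) = 2, gcd(57, 138) = 3, gcd(58, 138) = 2, gcd(60, 138) = 6, gcd(62, 138) = 2, gcd(63, 138) = 3, gcd(64, 138) = 2, gcd(66, 138) = 6, gcd(68, 138) = 2, gcd(69, 138) = 69, gcd(70, 138) = 2, gcd(72, 138) = 6, gcd(74, 138) = 2, gcd(75, 138) = 3, gcd(76, 138) = 2, gcd(78, 138) = 6, gcd(80, 138) = 2, gcd(81, 138) = 3, gcd(82, 138) = 2, gcd(84, 138) = 6, gcd(86, 138) = 2, gcd(87, 138) = 3, gcd(88, 138) = 2, gcd(90, 138) = 6, gcd(92, 138) = 46, gcd(93, 138) = 3, gcd(94, 138) = 2, gcd(96, 138) = 6, gcd(98, 138) = 2, gcd(99, 138) = 3, gcd(100, 138) = 2, gcd(102, 138) = 6, gcd(104, 138) = 2, gcd(105, 138) = 3, gcd(106, 138) = 2, gcd(108, 138) = 6, gcd(110, 138) = 2, gcd(111, 138) = 3, gcd(112, 138) = 2, gcd(114, 138) = 6, gcd(115, 138) = 23, gcd(116, 138) = 2, gcd(117, 138) = 3, gcd(118, 138) = 2, gcd(120, 138) = 6, gcd(122, 138) = 2, gcd(123, 138) = 3, gcd(124, 138) = 2, gcd(126, 138) = 6, gcd(128, 138) = 2, gcd(129, 138) = 3, gcd(130, 138) = 2, gcd(132, 138) = 6, gcd(134, 138) = 2, gcd(135, 138) = 3, gcd(136, 138) = 2.
All other a ∈ {1, ..., 137} have gcd(a, 138) = 1 and are units. So the nonzero zero-divisors are exactly the 93 values of a appearing in this scan.

Final answer: nonzero zero-divisors of Z/138Z = {2, 3, 4, 6, 8, 9, 10, 12, 14, 15, 16, 18, 20, 21, 22, 23, 24, 26, 27, 28, 30, 32, 33, 34, 36, 38, 39, 40, 42, 44, 45, 46, 48, 50, 51, 52, 54, 56, 57, 58, 60, 62, 63, 64, 66, 68, 69, 70, 72, 74, 75, 76, 78, 80, 81, 82, 84, 86, 87, 88, 90, 92, 93, 94, 96, 98, 99, 100, 102, 104, 105, 106, 108, 110, 111, 112, 114, 115, 116, 117, 118, 120, 122, 123, 124, 126, 128, 129, 130, 132, 134, 135, 136}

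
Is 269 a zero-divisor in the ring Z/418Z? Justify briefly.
NO

gcd(269, 418) = 1, so 269 is a unit in Z/418Z (it has a multiplicative inverse). A unit cannot be a zero-divisor: if 269·b ≡ 0 then multiplying both sides by 269^(−1) gives b ≡ 0. So 269 is not a zero-divisor.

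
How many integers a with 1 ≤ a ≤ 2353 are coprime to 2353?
The number of a ∈ {1, ..., 2353} with gcd(a, 2353) = 1 is by definition Euler's totient φ(2353). φ is multiplicative, with φ(p^e) = p^e − p^(e−1). Factorise 2353 = 13 · 181. Then
  φ(2353) = (13 − 1) · (181 − 1) = 12 · 180 = 2160.
So there are 2160 such integers.

Final answer: 2160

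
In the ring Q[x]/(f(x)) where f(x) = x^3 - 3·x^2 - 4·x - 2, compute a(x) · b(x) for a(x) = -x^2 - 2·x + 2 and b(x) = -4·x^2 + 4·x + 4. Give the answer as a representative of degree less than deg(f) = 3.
First multiply in Q[x] without reducing: a · b = 4·x^4 + 4·x^3 - 20·x^2 + 8. Now divide by f(x) = x^3 - 3·x^2 - 4·x - 2, eliminating the leading term at each step:
  leading term 4·x^4: subtract (4·x)·f(x) = 4·x^4 - 12·x^3 - 16·x^2 - 8·x, leaving 16·x^3 - 4·x^2 + 8·x + 8
  leading term 16·x^3: subtract (16)·f(x) = 16·x^3 - 48·x^2 - 64·x - 32, leaving 44·x^2 + 72·x + 40
The degree is now < 3, so this is the remainder. Hence a · b ≡ 44·x^2 + 72·x + 40 in Q[x]/(f).

Final answer: a · b ≡ 44·x^2 + 72·x + 40 (mod f(x))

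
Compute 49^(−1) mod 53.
Apply the extended Euclidean algorithm to (53, 49), tracking rows (r, s, t) with s·53 + t·49 = r. Each division r_prev = q·r_cur + r_new produces the new row as (previous row) − q·(current row):
  row A: (53, 1, 0)   [1·53 + 0·49 = 53]
  row B: (49, 0, 1)   [0·53 + 1·49 = 49]
  53 = 1·49 + 4   → row C = row A − 1·row B = (4, 1, −1)   [check: 1·53 − 1·49 = 4]
  49 = 12·4 + 1   → row D = row B − 12·row C = (1, −12, 13)   [check: −12·53 + 13·49 = 1]
  4 = 4·1 + 0   → remainder 0, stop. gcd = 1 (last nonzero row D).
The gcd is 1, so 49 is invertible mod 53. The last nonzero row gives −12·53 + 13·49 = 1, so t = 13. So 49^(−1) ≡ 13 (mod 53). Verify: 49 · 13 = 637 ≡ 1 (mod 53). ✓

Final answer: 49^(−1) ≡ 13 (mod 53)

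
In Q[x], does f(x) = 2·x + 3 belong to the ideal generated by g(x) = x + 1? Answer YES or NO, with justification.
NO

In Q[x] the ideal (g) consists of all multiples of g, so f ∈ (g) iff g | f, i.e. iff the remainder of f on division by g is 0. Divide f by g (g is monic, so eliminate the leading term of the running remainder at each step):
  leading term 2·x: subtract (2)·g(x) = 2·x + 2, leaving 1
The remainder r(x) = 1 ≠ 0 (and deg r < deg g), so g ∤ f, i.e. f ∉ (g).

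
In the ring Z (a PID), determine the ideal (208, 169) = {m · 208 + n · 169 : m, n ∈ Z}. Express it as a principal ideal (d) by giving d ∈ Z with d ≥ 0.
In the PID Z, (a, b) is generated by gcd(a, b). Compute gcd(208, 169) with the extended Euclidean algorithm, tracking rows (r, s, t) with s·208 + t·169 = r:
  row A: (208, 1, 0)   [1·208 + 0·169 = 208]
  row B: (169, 0, 1)   [0·208 + 1·169 = 169]
  208 = 1·169 + 39   → row C = row A − 1·row B = (39, 1, −1)   [check: 1·208 − 1·169 = 39]
  169 = 4·39 + 13   → row D = row B − 4·row C = (13, −4, 5)   [check: −4·208 + 5·169 = 13]
  39 = 3·13 + 0   → remainder 0, stop. gcd = 13 (last nonzero row D).
So gcd(208, 169) = 13, with Bézout identity −4·208 + 5·169 = 13. Containment (⊇): the Bézout identity exhibits 13 as an element of (208, 169), giving (13) ⊆ (208, 169). Containment (⊆): since 13 | 208 and 13 | 169 (208 = 13·16, 169 = 13·13), every Z-linear combination of 208 and 169 is divisible by 13, so (208, 169) ⊆ (13). Therefore (208, 169) = (13), d = 13.

Final answer: (208, 169) = (13); d = 13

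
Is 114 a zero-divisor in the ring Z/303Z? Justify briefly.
gcd(114, 303) = 3 > 1, so 114 is not a unit in Z/303Z. In Z/nZ every nonzero non-unit is a zero-divisor: explicitly, take b = 303/gcd = 101 ≠ 0 (mod 303); then 114·101 = 11514 = 38·303, i.e. 114·101 ≡ 0 (mod 303). So 114 is a zero-divisor.

Final answer: YES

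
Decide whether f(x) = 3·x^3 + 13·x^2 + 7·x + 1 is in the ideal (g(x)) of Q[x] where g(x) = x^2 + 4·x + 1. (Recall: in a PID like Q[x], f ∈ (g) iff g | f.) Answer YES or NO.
YES

In Q[x] the ideal (g) consists of all multiples of g, so f ∈ (g) iff g | f, i.e. iff the remainder of f on division by g is 0. Divide f by g (g is monic, so eliminate the leading term of the running remainder at each step):
  leading term 3·x^3: subtract (3·x)·g(x) = 3·x^3 + 12·x^2 + 3·x, leaving x^2 + 4·x + 1
  leading term x^2: subtract (1)·g(x) = x^2 + 4·x + 1, leaving 0
The remainder is 0, so f(x) = g(x) · h(x) with h(x) = 3·x + 1. Hence g | f, i.e. f ∈ (g).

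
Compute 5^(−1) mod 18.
5^(−1) ≡ 11 (mod 18)

Apply the extended Euclidean algorithm to (18, 5), tracking rows (r, s, t) with s·18 + t·5 = r. Each division r_prev = q·r_cur + r_new produces the new row as (previous row) − q·(current row):
  row A: (18, 1, 0)   [1·18 + 0·5 = 18]
  row B: (5, 0, 1)   [0·18 + 1·5 = 5]
  18 = 3·5 + 3   → row C = row A − 3·row B = (3, 1, −3)   [check: 1·18 − 3·5 = 3]
  5 = 1·3 + 2   → row D = row B − 1·row C = (2, −1, 4)   [check: −1·18 + 4·5 = 2]
  3 = 1·2 + 1   → row E = row C − 1·row D = (1, 2, −7)   [check: 2·18 − 7·5 = 1]
  2 = 2·1 + 0   → remainder 0, stop. gcd = 1 (last nonzero row E).
The gcd is 1, so 5 is invertible mod 18. The last nonzero row gives 2·18 − 7·5 = 1, so t = −7. So 5^(−1) ≡ −7 ≡ 11 (mod 18). Verify: 5 · 11 = 55 ≡ 1 (mod 18). ✓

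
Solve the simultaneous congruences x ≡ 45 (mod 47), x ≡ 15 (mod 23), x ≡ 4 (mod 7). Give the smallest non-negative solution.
The moduli 47, 23, 7 are pairwise coprime, so by the CRT there is a unique solution mod 47·23·7 = 7567.
Solve by successive substitution. Start with x ≡ 45 (mod 47).
  Combine with x ≡ 15 (mod 23): write x = 45 + 47·t and require 45 + 47·t ≡ 15 (mod 23), i.e. 47·t ≡ 15 − 45 ≡ 16 (mod 23). Since 47^(−1) ≡ 1 (mod 23) (47 ≡ 1 (mod 23)), t ≡ 1·16 ≡ 16 (mod 23). So x ≡ 45 + 47·16 = 797 (mod 1081).
  Combine with x ≡ 4 (mod 7): write x = 797 + 1081·t and require 797 + 1081·t ≡ 4 (mod 7), i.e. 1081·t ≡ 4 − 797 ≡ 5 (mod 7). Since 1081^(−1) ≡ 5 (mod 7) (1081 ≡ 3 (mod 7)), t ≡ 5·5 ≡ 4 (mod 7). So x ≡ 797 + 1081·4 = 5121 (mod 7567).
Unique solution in [0, 7567): x = 5121.

Final answer: x ≡ 5121 (mod 7567); the representative in [0, 7567) is 5121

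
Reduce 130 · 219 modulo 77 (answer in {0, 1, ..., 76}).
Reduce the factors first: 130 ≡ 53, 219 ≡ 65 (mod 77), so 130 · 219 ≡ 53 · 65 (mod 77). 53 · 65 = 3445. Dividing by 77: 3445 = 44·77 + 57. So (130 · 219) mod 77 = 57.

Final answer: 57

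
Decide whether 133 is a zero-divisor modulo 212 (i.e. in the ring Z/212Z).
gcd(133, 212) = 1, so 133 is a unit in Z/212Z (it has a multiplicative inverse). A unit cannot be a zero-divisor: if 133·b ≡ 0 then multiplying both sides by 133^(−1) gives b ≡ 0. So 133 is not a zero-divisor.

Final answer: NO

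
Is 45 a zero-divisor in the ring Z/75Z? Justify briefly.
YES

gcd(45, 75) = 15 > 1, so 45 is not a unit in Z/75Z. In Z/nZ every nonzero non-unit is a zero-divisor: explicitly, take b = 75/gcd = 5 ≠ 0 (mod 75); then 45·5 = 225 = 3·75, i.e. 45·5 ≡ 0 (mod 75). So 45 is a zero-divisor.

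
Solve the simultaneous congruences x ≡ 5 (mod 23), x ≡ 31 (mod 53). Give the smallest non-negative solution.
The moduli 23, 53 are pairwise coprime, so by the CRT there is a unique solution mod 23·53 = 1219.
Solve by successive substitution. Start with x ≡ 5 (mod 23).
  Combine with x ≡ 31 (mod 53): write x = 5 + 23·t and require 5 + 23·t ≡ 31 (mod 53), i.e. 23·t ≡ 31 − 5 ≡ 26 (mod 53). Since 23^(−1) ≡ 30 (mod 53), t ≡ 30·26 ≡ 38 (mod 53). So x ≡ 5 + 23·38 = 879 (mod 1219).
Unique solution in [0, 1219): x = 879.

Final answer: x ≡ 879 (mod 1219); the representative in [0, 1219) is 879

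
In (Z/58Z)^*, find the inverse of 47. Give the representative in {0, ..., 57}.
Apply the extended Euclidean algorithm to (58, 47), tracking rows (r, s, t) with s·58 + t·47 = r. Each division r_prev = q·r_cur + r_new produces the new row as (previous row) − q·(current row):
  row A: (58, 1, 0)   [1·58 + 0·47 = 58]
  row B: (47, 0, 1)   [0·58 + 1·47 = 47]
  58 = 1·47 + 11   → row C = row A − 1·row B = (11, 1, −1)   [check: 1·58 − 1·47 = 11]
  47 = 4·11 + 3   → row D = row B − 4·row C = (3, −4, 5)   [check: −4·58 + 5·47 = 3]
  11 = 3·3 + 2   → row E = row C − 3·row D = (2, 13, −16)   [check: 13·58 − 16·47 = 2]
  3 = 1·2 + 1   → row F = row D − 1·row E = (1, −17, 21)   [check: −17·58 + 21·47 = 1]
  2 = 2·1 + 0   → remainder 0, stop. gcd = 1 (last nonzero row F).
The gcd is 1, so 47 is invertible mod 58. The last nonzero row gives −17·58 + 21·47 = 1, so t = 21. So 47^(−1) ≡ 21 (mod 58). Verify: 47 · 21 = 987 ≡ 1 (mod 58). ✓

Final answer: 47^(−1) ≡ 21 (mod 58)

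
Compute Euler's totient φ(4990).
φ is multiplicative, with φ(p^e) = p^e − p^(e−1). Factorise 4990 = 2 · 5 · 499. Then
  φ(4990) = (2 − 1) · (5 − 1) · (499 − 1) = 1 · 4 · 498 = 1992.

Final answer: φ(4990) = 1992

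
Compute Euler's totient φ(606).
φ is multiplicative, with φ(p^e) = p^e − p^(e−1). Factorise 606 = 2 · 3 · 101. Then
  φ(606) = (2 − 1) · (3 − 1) · (101 − 1) = 1 · 2 · 100 = 200.

Final answer: φ(606) = 200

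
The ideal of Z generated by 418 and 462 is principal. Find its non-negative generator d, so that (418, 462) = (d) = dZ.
(418, 462) = (22); d = 22

In the PID Z, (a, b) is generated by gcd(a, b). Compute gcd(462, 418) with the extended Euclidean algorithm, tracking rows (r, s, t) with s·462 + t·418 = r:
  row A: (462, 1, 0)   [1·462 + 0·418 = 462]
  row B: (418, 0, 1)   [0·462 + 1·418 = 418]
  462 = 1·418 + 44   → row C = row A − 1·row B = (44, 1, −1)   [check: 1·462 − 1·418 = 44]
  418 = 9·44 + 22   → row D = row B − 9·row C = (22, −9, 10)   [check: −9·462 + 10·418 = 22]
  44 = 2·22 + 0   → remainder 0, stop. gcd = 22 (last nonzero row D).
So gcd(418, 462) = 22, with Bézout identity −9·462 + 10·418 = 22. Containment (⊇): the Bézout identity exhibits 22 as an element of (418, 462), giving (22) ⊆ (418, 462). Containment (⊆): since 22 | 418 and 22 | 462 (418 = 22·19, 462 = 22·21), every Z-linear combination of 418 and 462 is divisible by 22, so (418, 462) ⊆ (22). Therefore (418, 462) = (22), d = 22.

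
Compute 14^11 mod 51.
44

Use repeated squaring. Binary(11) = 1011. Walk through the bits of the exponent 11 left-to-right: at each bit after the leading one, square the running value, then multiply by 14 if the bit is 1 (always reducing mod 51):
  bit 1 = 1 (leading): start with 14.
  bit 2 = 0: square 14^2 = 196 ≡ 43 (mod 51).
  bit 3 = 1: square 43^2 = 1849 ≡ 13; bit is 1, so multiply 13·14 = 182 ≡ 29 (mod 51).
  bit 4 = 1: square 29^2 = 841 ≡ 25; bit is 1, so multiply 25·14 = 350 ≡ 44 (mod 51).
Final value: 14^11 ≡ 44 (mod 51).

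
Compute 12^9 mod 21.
6

Use repeated squaring. Binary(9) = 1001. Walk through the bits of the exponent 9 left-to-right: at each bit after the leading one, square the running value, then multiply by 12 if the bit is 1 (always reducing mod 21):
  bit 1 = 1 (leading): start with 12.
  bit 2 = 0: square 12^2 = 144 ≡ 18 (mod 21).
  bit 3 = 0: square 18^2 = 324 ≡ 9 (mod 21).
  bit 4 = 1: square 9^2 = 81 ≡ 18; bit is 1, so multiply 18·12 = 216 ≡ 6 (mod 21).
Final value: 12^9 ≡ 6 (mod 21).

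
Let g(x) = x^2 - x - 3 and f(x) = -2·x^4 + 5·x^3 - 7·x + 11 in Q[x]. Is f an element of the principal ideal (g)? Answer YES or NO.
In Q[x] the ideal (g) consists of all multiples of g, so f ∈ (g) iff g | f, i.e. iff the remainder of f on division by g is 0. Divide f by g (g is monic, so eliminate the leading term of the running remainder at each step):
  leading term -2·x^4: subtract (-2·x^2)·g(x) = -2·x^4 + 2·x^3 + 6·x^2, leaving 3·x^3 - 6·x^2 - 7·x + 11
  leading term 3·x^3: subtract (3·x)·g(x) = 3·x^3 - 3·x^2 - 9·x, leaving -3·x^2 + 2·x + 11
  leading term -3·x^2: subtract (-3)·g(x) = -3·x^2 + 3·x + 9, leaving 2 - x
The remainder r(x) = 2 - x ≠ 0 (and deg r < deg g), so g ∤ f, i.e. f ∉ (g).

Final answer: NO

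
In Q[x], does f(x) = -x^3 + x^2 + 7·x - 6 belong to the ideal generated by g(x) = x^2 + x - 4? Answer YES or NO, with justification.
NO

In Q[x] the ideal (g) consists of all multiples of g, so f ∈ (g) iff g | f, i.e. iff the remainder of f on division by g is 0. Divide f by g (g is monic, so eliminate the leading term of the running remainder at each step):
  leading term -x^3: subtract (-x)·g(x) = -x^3 - x^2 + 4·x, leaving 2·x^2 + 3·x - 6
  leading term 2·x^2: subtract (2)·g(x) = 2·x^2 + 2·x - 8, leaving x + 2
The remainder r(x) = x + 2 ≠ 0 (and deg r < deg g), so g ∤ f, i.e. f ∉ (g).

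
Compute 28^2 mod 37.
7

Use repeated squaring. Binary(2) = 10. Walk through the bits of the exponent 2 left-to-right: at each bit after the leading one, square the running value, then multiply by 28 if the bit is 1 (always reducing mod 37):
  bit 1 = 1 (leading): start with 28.
  bit 2 = 0: square 28^2 = 784 ≡ 7 (mod 37).
Final value: 28^2 ≡ 7 (mod 37).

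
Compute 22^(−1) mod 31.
Apply the extended Euclidean algorithm to (31, 22), tracking rows (r, s, t) with s·31 + t·22 = r. Each division r_prev = q·r_cur + r_new produces the new row as (previous row) − q·(current row):
  row A: (31, 1, 0)   [1·31 + 0·22 = 31]
  row B: (22, 0, 1)   [0·31 + 1·22 = 22]
  31 = 1·22 + 9   → row C = row A − 1·row B = (9, 1, −1)   [check: 1·31 − 1·22 = 9]
  22 = 2·9 + 4   → row D = row B − 2·row C = (4, −2, 3)   [check: −2·31 + 3·22 = 4]
  9 = 2·4 + 1   → row E = row C − 2·row D = (1, 5, −7)   [check: 5·31 − 7·22 = 1]
  4 = 4·1 + 0   → remainder 0, stop. gcd = 1 (last nonzero row E).
The gcd is 1, so 22 is invertible mod 31. The last nonzero row gives 5·31 − 7·22 = 1, so t = −7. So 22^(−1) ≡ −7 ≡ 24 (mod 31). Verify: 22 · 24 = 528 ≡ 1 (mod 31). ✓

Final answer: 22^(−1) ≡ 24 (mod 31)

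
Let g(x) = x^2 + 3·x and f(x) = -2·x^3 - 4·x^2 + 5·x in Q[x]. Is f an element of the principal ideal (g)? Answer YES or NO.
In Q[x] the ideal (g) consists of all multiples of g, so f ∈ (g) iff g | f, i.e. iff the remainder of f on division by g is 0. Divide f by g (g is monic, so eliminate the leading term of the running remainder at each step):
  leading term -2·x^3: subtract (-2·x)·g(x) = -2·x^3 - 6·x^2, leaving 2·x^2 + 5·x
  leading term 2·x^2: subtract (2)·g(x) = 2·x^2 + 6·x, leaving -x
The remainder r(x) = -x ≠ 0 (and deg r < deg g), so g ∤ f, i.e. f ∉ (g).

Final answer: NO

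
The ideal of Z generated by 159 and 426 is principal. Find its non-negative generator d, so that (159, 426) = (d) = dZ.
In the PID Z, (a, b) is generated by gcd(a, b). Compute gcd(426, 159) with the extended Euclidean algorithm, tracking rows (r, s, t) with s·426 + t·159 = r:
  row A: (426, 1, 0)   [1·426 + 0·159 = 426]
  row B: (159, 0, 1)   [0·426 + 1·159 = 159]
  426 = 2·159 + 108   → row C = row A − 2·row B = (108, 1, −2)   [check: 1·426 − 2·159 = 108]
  159 = 1·108 + 51   → row D = row B − 1·row C = (51, −1, 3)   [check: −1·426 + 3·159 = 51]
  108 = 2·51 + 6   → row E = row C − 2·row D = (6, 3, −8)   [check: 3·426 − 8·159 = 6]
  51 = 8·6 + 3   → row F = row D − 8·row E = (3, −25, 67)   [check: −25·426 + 67·159 = 3]
  6 = 2·3 + 0   → remainder 0, stop. gcd = 3 (last nonzero row F).
So gcd(159, 426) = 3, with Bézout identity −25·426 + 67·159 = 3. Containment (⊇): the Bézout identity exhibits 3 as an element of (159, 426), giving (3) ⊆ (159, 426). Containment (⊆): since 3 | 159 and 3 | 426 (159 = 3·53, 426 = 3·142), every Z-linear combination of 159 and 426 is divisible by 3, so (159, 426) ⊆ (3). Therefore (159, 426) = (3), d = 3.

Final answer: (159, 426) = (3); d = 3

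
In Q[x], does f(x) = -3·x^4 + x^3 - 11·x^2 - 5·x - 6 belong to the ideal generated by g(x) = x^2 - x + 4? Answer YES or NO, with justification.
In Q[x] the ideal (g) consists of all multiples of g, so f ∈ (g) iff g | f, i.e. iff the remainder of f on division by g is 0. Divide f by g (g is monic, so eliminate the leading term of the running remainder at each step):
  leading term -3·x^4: subtract (-3·x^2)·g(x) = -3·x^4 + 3·x^3 - 12·x^2, leaving -2·x^3 + x^2 - 5·x - 6
  leading term -2·x^3: subtract (-2·x)·g(x) = -2·x^3 + 2·x^2 - 8·x, leaving -x^2 + 3·x - 6
  leading term -x^2: subtract (-1)·g(x) = -x^2 + x - 4, leaving 2·x - 2
The remainder r(x) = 2·x - 2 ≠ 0 (and deg r < deg g), so g ∤ f, i.e. f ∉ (g).

Final answer: NO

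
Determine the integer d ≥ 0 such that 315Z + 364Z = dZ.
(315, 364) = (7); d = 7

In the PID Z, (a, b) is generated by gcd(a, b). Compute gcd(364, 315) with the extended Euclidean algorithm, tracking rows (r, s, t) with s·364 + t·315 = r:
  row A: (364, 1, 0)   [1·364 + 0·315 = 364]
  row B: (315, 0, 1)   [0·364 + 1·315 = 315]
  364 = 1·315 + 49   → row C = row A − 1·row B = (49, 1, −1)   [check: 1·364 − 1·315 = 49]
  315 = 6·49 + 21   → row D = row B − 6·row C = (21, −6, 7)   [check: −6·364 + 7·315 = 21]
  49 = 2·21 + 7   → row E = row C − 2·row D = (7, 13, −15)   [check: 13·364 − 15·315 = 7]
  21 = 3·7 + 0   → remainder 0, stop. gcd = 7 (last nonzero row E).
So gcd(315, 364) = 7, with Bézout identity 13·364 − 15·315 = 7. Containment (⊇): the Bézout identity exhibits 7 as an element of (315, 364), giving (7) ⊆ (315, 364). Containment (⊆): since 7 | 315 and 7 | 364 (315 = 7·45, 364 = 7·52), every Z-linear combination of 315 and 364 is divisible by 7, so (315, 364) ⊆ (7). Therefore (315, 364) = (7), d = 7.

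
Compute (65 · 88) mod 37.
22

Reduce the factors first: 65 ≡ 28, 88 ≡ 14 (mod 37), so 65 · 88 ≡ 28 · 14 (mod 37). 28 · 14 = 392. Dividing by 37: 392 = 10·37 + 22. So (65 · 88) mod 37 = 22.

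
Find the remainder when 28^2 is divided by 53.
Use repeated squaring. Binary(2) = 10. Walk through the bits of the exponent 2 left-to-right: at each bit after the leading one, square the running value, then multiply by 28 if the bit is 1 (always reducing mod 53):
  bit 1 = 1 (leading): start with 28.
  bit 2 = 0: square 28^2 = 784 ≡ 42 (mod 53).
Final value: 28^2 ≡ 42 (mod 53).

Final answer: 42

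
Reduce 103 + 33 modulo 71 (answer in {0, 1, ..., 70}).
Reduce the summands first: 103 ≡ 32 (mod 71), so 103 + 33 ≡ 32 + 33 (mod 71). 32 + 33 = 65; 65 = 0·71 + 65, so (103 + 33) mod 71 = 65.

Final answer: 65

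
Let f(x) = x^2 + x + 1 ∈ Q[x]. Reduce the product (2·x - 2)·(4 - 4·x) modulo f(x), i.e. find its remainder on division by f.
First multiply in Q[x] without reducing: a · b = -8·x^2 + 16·x - 8. Now divide by f(x) = x^2 + x + 1, eliminating the leading term at each step:
  leading term -8·x^2: subtract (-8)·f(x) = -8·x^2 - 8·x - 8, leaving 24·x
The degree is now < 2, so this is the remainder. Hence a · b ≡ 24·x in Q[x]/(f).

Final answer: a · b ≡ 24·x (mod f(x))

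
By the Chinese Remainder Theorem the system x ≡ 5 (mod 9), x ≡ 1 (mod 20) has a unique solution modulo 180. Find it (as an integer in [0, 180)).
The moduli 9, 20 are pairwise coprime, so by the CRT there is a unique solution mod 9·20 = 180.
Solve by successive substitution. Start with x ≡ 5 (mod 9).
  Combine with x ≡ 1 (mod 20): write x = 5 + 9·t and require 5 + 9·t ≡ 1 (mod 20), i.e. 9·t ≡ 1 − 5 ≡ 16 (mod 20). Since 9^(−1) ≡ 9 (mod 20), t ≡ 9·16 ≡ 4 (mod 20). So x ≡ 5 + 9·4 = 41 (mod 180).
Unique solution in [0, 180): x = 41.

Final answer: x ≡ 41 (mod 180); the representative in [0, 180) is 41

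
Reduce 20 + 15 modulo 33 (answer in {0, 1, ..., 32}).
Both summands are already reduced mod 33. 20 + 15 = 35; 35 = 1·33 + 2, so (20 + 15) mod 33 = 2.

Final answer: 2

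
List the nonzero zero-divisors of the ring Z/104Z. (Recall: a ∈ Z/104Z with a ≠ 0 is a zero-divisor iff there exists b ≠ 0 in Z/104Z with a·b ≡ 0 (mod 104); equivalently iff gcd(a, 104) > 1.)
nonzero zero-divisors of Z/104Z = {2, 4, 6, 8, 10, 12, 13, 14, 16, 18, 20, 22, 24, 26, 28, 30, 32, 34, 36, 38, 39, 40, 42, 44, 46, 48, 50, 52, 54, 56, 58, 60, 62, 64, 65, 66, 68, 70, 72, 74, 76, 78, 80, 82, 84, 86, 88, 90, 91, 92, 94, 96, 98, 100, 102}

An element a ∈ Z/104Z (with a ≠ 0) is a zero-divisor iff gcd(a, 104) > 1 (because a is a unit precisely when gcd(a, n) = 1, and in Z/nZ every nonzero, non-unit element is a zero-divisor). Scan a = 1, ..., 103 and keep those with gcd(a, 104) > 1:
  gcd(2, 104) = 2, gcd(4, 104) = 4, gcd(6, 104) = 2, gcd(8, 104) = 8, gcd(10, 104) = 2, gcd(12, 104) = 4, gcd(13, 104) = 13, gcd(14, 104) = 2, gcd(16, 104) = 8, gcd(18, 104) = 2, gcd(20, 104) = 4, gcd(22, 104) = 2, gcd(24, 104) = 8, gcd(26, 104) = 26, gcd(28, 104) = 4, gcd(30, 104) = 2, gcd(32, 104) = 8, gcd(34, 104) = 2, gcd(36, 104) = 4, gcd(38, 104) = 2, gcd(39, 104) = 13, gcd(40, 104) = 8, gcd(42, 104) = 2, gcd(44, 104) = 4, gcd(46, 104) = 2, gcd(48, 104) = 8, gcd(50, 104) = 2, gcd(52, 104) = 52, gcd(54, 104) = 2, gcd(56, 104) = 8, gcd(58, 104) = 2, gcd(60, 104) = 4, gcd(62, 104) = 2, gcd(64, 104) = 8, gcd(65, 104) = 13, gcd(66, 104) = 2, gcd(68, 104) = 4, gcd(70, 104) = 2, gcd(72, 104) = 8, gcd(74, 104) = 2, gcd(76, 104) = 4, gcd(78, 104) = 26, gcd(80, 104) = 8, gcd(82, 104) = 2, gcd(84, 104) = 4, gcd(86, 104) = 2, gcd(88, 104) = 8, gcd(90, 104) = 2, gcd(91, 104) = 13, gcd(92, 104) = 4, gcd(94, 104) = 2, gcd(96, 104) = 8, gcd(98, 104) = 2, gcd(100, 104) = 4, gcd(102, 104) = 2.
All other a ∈ {1, ..., 103} have gcd(a, 104) = 1 and are units. So the nonzero zero-divisors are exactly the 55 values of a appearing in this scan.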